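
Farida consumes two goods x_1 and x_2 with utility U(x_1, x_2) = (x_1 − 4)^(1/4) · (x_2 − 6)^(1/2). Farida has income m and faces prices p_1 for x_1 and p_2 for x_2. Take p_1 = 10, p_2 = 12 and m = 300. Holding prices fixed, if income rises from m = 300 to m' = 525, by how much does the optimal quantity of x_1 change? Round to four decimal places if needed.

Δx_1* = 7.5

Let x_1' = x_1−4, x_2' = x_2−6. MRS = (1/2)·x_2'/x_1' = p_1/p_2.
Substituting into the budget: x_1* = 4 + 1/3·(m − 4·p_1 − 6·p_2)/p_1, and x_2* = 6 + 2/3·(…)/p_2.
Discretionary income = 300 − 4·10 − 6·12 = 188; x_1* = 4 + 1/3·188/10 = 10.2667.
At m' = 525: x_1* = 17.7667. Change: 17.7667 − 10.2667 = 7.5.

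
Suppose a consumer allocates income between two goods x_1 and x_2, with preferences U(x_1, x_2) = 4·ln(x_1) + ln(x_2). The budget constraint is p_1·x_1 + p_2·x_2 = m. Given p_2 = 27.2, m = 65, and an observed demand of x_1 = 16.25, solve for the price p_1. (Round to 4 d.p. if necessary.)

MU_x_1/MU_x_2 = (4·x_2)/(x_1); tangency sets this equal to p_1/p_2.
So 4·p_2·x_2 = p_1·x_1; combined with the budget, a share 0.8 of income goes to x_1.
Demand: x_1*(p_1,p_2,m) = 0.8·m/p_1 and x_2* = 0.2·m/p_2.
Set x_1* = 16.25 in the demand function and solve for p_1: p_1 = 3.2.

p_1 = 3.2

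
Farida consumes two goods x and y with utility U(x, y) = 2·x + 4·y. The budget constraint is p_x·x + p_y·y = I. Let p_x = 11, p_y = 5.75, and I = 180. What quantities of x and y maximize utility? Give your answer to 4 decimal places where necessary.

x* = 0, y* = 31.3043

Perfect substitutes: compare marginal utility per dollar. 2/p_x vs 4/p_y → 0.1818 vs 0.6957.
y gives more utility per dollar, so spend all income on y: y* = I/p_y, x* = 0.
Numerically: x* = 0, y* = 31.3043.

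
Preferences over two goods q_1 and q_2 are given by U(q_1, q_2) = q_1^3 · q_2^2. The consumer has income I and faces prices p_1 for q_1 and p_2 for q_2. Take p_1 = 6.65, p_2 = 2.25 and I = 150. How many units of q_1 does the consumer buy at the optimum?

q_1* = 13.5338

Tangency: MRS = (3/2)·q_2/q_1 = p_1/p_2.
So 3·p_2·q_2 = 2·p_1·q_1; combined with the budget, a share 0.6 of income goes to q_1.
Demand: q_1*(p_1,p_2,I) = 0.6·I/p_1 and q_2* = 0.4·I/p_2.
At p_1=6.65, p_2=2.25, I=150: q_1* = 0.6·150/6.65 = 13.5338.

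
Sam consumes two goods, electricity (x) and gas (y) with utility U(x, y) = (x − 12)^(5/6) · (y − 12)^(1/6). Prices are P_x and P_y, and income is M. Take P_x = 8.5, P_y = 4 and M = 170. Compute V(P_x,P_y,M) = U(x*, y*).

V = 1.7002

Let x' = x−12, y' = y−12. MRS = 5·y'/x' = P_x/P_y.
After buying the subsistence bundle (12, 12), a share 5/6 of the remaining income goes to x: x* = 12 + 5/6·(M − 12P_x − 12P_y)/P_x.
Discretionary income = 170 − 12·8.5 − 12·4 = 20; x* = 12 + 5/6·20/8.5 = 13.9608; y* = 12 + 1/6·20/4 = 12.8333.
Utility at the optimum: U(13.9608, 12.8333) = 1.7002.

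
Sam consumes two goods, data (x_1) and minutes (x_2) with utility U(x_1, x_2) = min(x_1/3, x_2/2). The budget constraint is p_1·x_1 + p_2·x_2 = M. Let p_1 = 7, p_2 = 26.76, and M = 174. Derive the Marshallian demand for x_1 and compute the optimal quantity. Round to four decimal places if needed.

Here 3·7 + 2·26.76 = 74.52, giving x_1* = 7.0048.

x_1* = 7.0048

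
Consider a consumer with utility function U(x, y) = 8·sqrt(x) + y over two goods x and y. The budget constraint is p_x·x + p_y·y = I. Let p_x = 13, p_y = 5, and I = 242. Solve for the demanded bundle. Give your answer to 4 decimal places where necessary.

x* = 2.3669, y* = 42.2462

MU_x = 4/√x, MU_y = 1. Tangency: 4/√x = p_x/p_y.
Thus x* = (4·p_y/p_x)² — independent of I — with the rest of income spent on y.
Plugging in: x* = (4·5/13)² = 2.3669, y* = 42.2462.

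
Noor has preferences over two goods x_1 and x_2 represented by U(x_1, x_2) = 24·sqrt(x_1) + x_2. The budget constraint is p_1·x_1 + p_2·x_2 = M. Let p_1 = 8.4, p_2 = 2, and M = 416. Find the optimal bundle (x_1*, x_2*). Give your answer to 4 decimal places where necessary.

Set MRS = p_1/p_2: 12·x_1^(−1/2) = p_1/p_2.
Thus x_1* = (12·p_2/p_1)² — independent of M — with the rest of income spent on x_2.
Plugging in: x_1* = (12·2/8.4)² = 8.1633, x_2* = 173.7143.

x_1* = 8.1633, x_2* = 173.7143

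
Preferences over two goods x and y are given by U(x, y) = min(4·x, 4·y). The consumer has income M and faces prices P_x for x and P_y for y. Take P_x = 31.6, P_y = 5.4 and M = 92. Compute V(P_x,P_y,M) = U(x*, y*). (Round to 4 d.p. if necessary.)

With perfect complements, no substitution: consume in ratio x:y = 4:4.
Budget: P_x·x + P_y·x = M, so (4·P_x + 4·P_y)·x = 4·M.
Demand: x*(P_x,P_y,M) = 4·M/(4·P_x + 4·P_y), y* = 4·M/(4·P_x + 4·P_y).
Here 4·31.6 + 4·5.4 = 148, giving x* = 2.4865 and y* = 2.4865.
Utility at the optimum: U(2.4865, 2.4865) = 9.9459.

V = 9.9459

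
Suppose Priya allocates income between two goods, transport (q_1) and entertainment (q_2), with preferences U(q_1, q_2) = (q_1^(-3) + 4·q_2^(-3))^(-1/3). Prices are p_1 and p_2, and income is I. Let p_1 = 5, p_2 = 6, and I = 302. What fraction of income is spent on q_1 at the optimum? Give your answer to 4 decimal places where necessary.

From the CES first-order condition, (1/4)·(q_2/q_1)^(4) = p_1/p_2.
Solve for the ratio: q_2/q_1 = [4·p_1/p_2]^(0.25).
With the ratio pinned down, the budget gives q_1* = I/(p_1 + p_2·(q_2/q_1)) and q_2* = (q_2/q_1)·q_1*.
Numerically q_2/q_1 = 1.3512, so q_1* = 302/(5 + 6·1.3512) = 23.0408 and q_2* = 1.3512·23.0408 = 31.1327.
Expenditure on q_1: 5·23.0408 = 115.2038; share = 0.3815.

share on q_1 = 0.3815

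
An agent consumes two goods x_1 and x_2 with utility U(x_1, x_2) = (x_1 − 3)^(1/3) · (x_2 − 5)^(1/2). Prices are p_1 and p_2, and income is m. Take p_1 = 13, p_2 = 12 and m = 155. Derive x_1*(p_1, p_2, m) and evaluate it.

x_1* = 4.7231

This is Cobb-Douglas in (x_1−3, x_2−5): tangency gives 1/3·p_2·(x_2−5) = 0.5·p_1·(x_1−3).
After buying the subsistence bundle (3, 5), a share 0.4 of the remaining income goes to x_1: x_1* = 3 + 0.4·(m − 3p_1 − 5p_2)/p_1.
Discretionary income = 155 − 3·13 − 5·12 = 56; x_1* = 3 + 0.4·56/13 = 4.7231.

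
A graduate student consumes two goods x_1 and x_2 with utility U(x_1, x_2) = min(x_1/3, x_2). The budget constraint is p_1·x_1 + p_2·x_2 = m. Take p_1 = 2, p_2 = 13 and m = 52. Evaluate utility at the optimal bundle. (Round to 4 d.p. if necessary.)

Leontief preferences: the optimum is at the kink where x_1/3 = x_2/1, i.e. x_2 = (1/3)·x_1.
Budget: p_1·x_1 + p_2·(1/3)·x_1 = m, so (3·p_1 + p_2)·x_1 = 3·m.
Demand: x_1*(p_1,p_2,m) = 3·m/(3·p_1 + p_2), x_2* = m/(3·p_1 + p_2).
Here 3·2 + 13 = 19, giving x_1* = 8.2105 and x_2* = 2.7368.
Utility at the optimum: U(8.2105, 2.7368) = 2.7368.

V = 2.7368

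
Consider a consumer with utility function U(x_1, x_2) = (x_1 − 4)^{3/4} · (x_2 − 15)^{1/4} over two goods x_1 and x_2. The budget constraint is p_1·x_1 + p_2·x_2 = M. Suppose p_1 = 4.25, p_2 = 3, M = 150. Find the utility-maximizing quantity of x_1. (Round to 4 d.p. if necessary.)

x_1* = 19.5294

MRS = 3·(x_2−15)/(x_1−4). Tangency with p_1/p_2 gives x_2−15 = (1/3)·(p_1/p_2)·(x_1−4).
Substituting into the budget: x_1* = 4 + 0.75·(M − 4·p_1 − 15·p_2)/p_1, and x_2* = 15 + 0.25·(…)/p_2.
Discretionary income = 150 − 4·4.25 − 15·3 = 88; x_1* = 4 + 0.75·88/4.25 = 19.5294.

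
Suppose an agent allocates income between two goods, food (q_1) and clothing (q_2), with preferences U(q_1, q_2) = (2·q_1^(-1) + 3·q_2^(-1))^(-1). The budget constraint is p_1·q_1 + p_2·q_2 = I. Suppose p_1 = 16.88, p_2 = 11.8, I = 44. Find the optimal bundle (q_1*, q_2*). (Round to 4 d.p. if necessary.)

MRS = MU_q_1/MU_q_2 = (2/3)·(q_2/q_1)^(2). Set equal to p_1/p_2.
Solve for the ratio: q_2/q_1 = [(3/2)·p_1/p_2]^(0.5).
Substitute q_2 = (q_2/q_1)·q_1 into the budget: q_1* = I/(p_1 + p_2·(q_2/q_1)).
Numerically q_2/q_1 = 1.464842, so q_1* = 44/(16.88 + 11.8·1.464842) = 1.2879 and q_2* = 1.464842·1.2879 = 1.8865.

q_1* = 1.2879, q_2* = 1.8865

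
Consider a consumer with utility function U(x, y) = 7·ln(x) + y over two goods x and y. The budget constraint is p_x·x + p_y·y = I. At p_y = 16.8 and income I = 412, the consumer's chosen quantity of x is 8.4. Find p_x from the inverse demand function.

MU_x = 7/x, MU_y = 1. Tangency: 7/x = p_x/p_y.
So x*(p_x,p_y) = 7·p_y/p_x, independent of income; and y* = (I − 7·p_y)/p_y.
Set x* = 8.4 in the demand function and solve for p_x: p_x = 14.

p_x = 14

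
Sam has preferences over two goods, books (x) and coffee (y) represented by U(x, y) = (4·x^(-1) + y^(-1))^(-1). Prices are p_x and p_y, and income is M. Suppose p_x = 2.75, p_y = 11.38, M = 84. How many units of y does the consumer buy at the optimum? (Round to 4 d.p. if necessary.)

y* = 3.722

MRS = MU_x/MU_y = 4·(y/x)^(2). Set equal to p_x/p_y.
Hence y/x = ((1/4)·p_x/p_y)^(1/(2)), i.e. raised to the 0.5 power.
With the ratio pinned down, the budget gives x* = M/(p_x + p_y·(y/x)) and y* = (y/x)·x*.
Numerically y/x = 0.245791, so x* = 84/(2.75 + 11.38·0.245791) = 15.1431 and y* = 0.245791·15.1431 = 3.722.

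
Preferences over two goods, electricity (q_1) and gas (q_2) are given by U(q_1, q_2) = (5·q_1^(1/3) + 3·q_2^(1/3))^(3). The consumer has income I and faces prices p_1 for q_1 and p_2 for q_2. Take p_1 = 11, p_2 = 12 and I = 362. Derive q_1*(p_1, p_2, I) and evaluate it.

With the ratio pinned down, the budget gives q_1* = I/(p_1 + p_2·(q_2/q_1)) and q_2* = (q_2/q_1)·q_1*.
Numerically q_2/q_1 = 0.407891, so q_1* = 362/(11 + 12·0.407891) = 22.7749.

q_1* = 22.7749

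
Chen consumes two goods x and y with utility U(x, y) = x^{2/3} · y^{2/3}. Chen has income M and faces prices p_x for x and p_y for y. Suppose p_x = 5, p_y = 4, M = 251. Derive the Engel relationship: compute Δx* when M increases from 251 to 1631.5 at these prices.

MU_x/MU_y = (2/3·y)/(2/3·x); tangency sets this equal to p_x/p_y.
Rearranging, p_y·y = p_x·x. Substituting into the budget gives p_x·x·(1 + 1) = M.
Demand: x*(p_x,p_y,M) = 0.5·M/p_x and y* = 0.5·M/p_y.
At p_x=5, p_y=4, M=251: x* = 0.5·251/5 = 25.1.
At M' = 1631.5: x* = 163.15. Change: 163.15 − 25.1 = 138.05.

Δx* = 138.05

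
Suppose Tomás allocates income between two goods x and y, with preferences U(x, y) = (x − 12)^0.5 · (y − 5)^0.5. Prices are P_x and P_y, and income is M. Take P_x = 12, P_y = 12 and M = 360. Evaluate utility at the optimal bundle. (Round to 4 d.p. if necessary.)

Let x' = x−12, y' = y−5. MRS = y'/x' = P_x/P_y.
After buying the subsistence bundle (12, 5), a share 0.5 of the remaining income goes to x: x* = 12 + 0.5·(M − 12P_x − 5P_y)/P_x.
Discretionary income = 360 − 12·12 − 5·12 = 156; x* = 12 + 0.5·156/12 = 18.5; y* = 5 + 0.5·156/12 = 11.5.
Utility at the optimum: U(18.5, 11.5) = 6.5.

V = 6.5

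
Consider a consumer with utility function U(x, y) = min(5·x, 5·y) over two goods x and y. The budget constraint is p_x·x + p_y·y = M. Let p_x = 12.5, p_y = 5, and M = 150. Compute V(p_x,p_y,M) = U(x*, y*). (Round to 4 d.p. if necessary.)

V = 42.8571

Leontief preferences: the optimum is at the kink where x/5 = y/5, i.e. y = x.
Budget: p_x·x + p_y·x = M, so (5·p_x + 5·p_y)·x = 5·M.
Demand: x*(p_x,p_y,M) = 5·M/(5·p_x + 5·p_y), y* = 5·M/(5·p_x + 5·p_y).
Here 5·12.5 + 5·5 = 87.5, giving x* = 8.5714 and y* = 8.5714.
Utility at the optimum: U(8.5714, 8.5714) = 42.8571.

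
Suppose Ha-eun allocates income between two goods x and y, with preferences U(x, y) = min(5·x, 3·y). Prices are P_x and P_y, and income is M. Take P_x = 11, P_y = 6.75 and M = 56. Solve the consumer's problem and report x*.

x* = 2.5169

Leontief preferences: the optimum is at the kink where x/3 = y/5, i.e. y = (5/3)·x.
Budget: P_x·x + P_y·(5/3)·x = M, so (3·P_x + 5·P_y)·x = 3·M.
Demand: x*(P_x,P_y,M) = 3·M/(3·P_x + 5·P_y), y* = 5·M/(3·P_x + 5·P_y).
Here 3·11 + 5·6.75 = 66.75, giving x* = 2.5169.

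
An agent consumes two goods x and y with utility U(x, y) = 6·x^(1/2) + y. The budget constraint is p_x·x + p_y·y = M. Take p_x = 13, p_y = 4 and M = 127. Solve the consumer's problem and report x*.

Utility is quasi-linear in y; the FOC for x is 3/√x = p_x/p_y.
Thus x* = (3·p_y/p_x)² — independent of M — with the rest of income spent on y.
Plugging in: x* = (3·4/13)² = 0.8521.

x* = 0.8521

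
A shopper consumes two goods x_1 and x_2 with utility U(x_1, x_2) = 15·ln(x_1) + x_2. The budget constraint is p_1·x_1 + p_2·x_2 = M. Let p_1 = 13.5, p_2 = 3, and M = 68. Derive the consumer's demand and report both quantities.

MU_x_1 = 15/x_1, MU_x_2 = 1. Tangency: 15/x_1 = p_1/p_2.
So x_1*(p_1,p_2) = 15·p_2/p_1, independent of income; and x_2* = (M − 15·p_2)/p_2.
At the given prices: x_1* = 15·3/13.5 = 3.3333, and x_2* = 7.6667.

x_1* = 3.3333, x_2* = 7.6667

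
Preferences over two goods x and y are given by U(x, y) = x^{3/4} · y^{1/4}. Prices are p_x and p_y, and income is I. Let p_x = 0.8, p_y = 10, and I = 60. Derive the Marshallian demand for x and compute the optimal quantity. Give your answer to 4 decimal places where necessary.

x* = 56.25

Tangency: MRS = 3·y/x = p_x/p_y.
So 0.75·p_y·y = 0.25·p_x·x; combined with the budget, a share 0.75 of income goes to x.
Demand: x*(p_x,p_y,I) = 0.75·I/p_x and y* = 0.25·I/p_y.
At p_x=0.8, p_y=10, I=60: x* = 0.75·60/0.8 = 56.25.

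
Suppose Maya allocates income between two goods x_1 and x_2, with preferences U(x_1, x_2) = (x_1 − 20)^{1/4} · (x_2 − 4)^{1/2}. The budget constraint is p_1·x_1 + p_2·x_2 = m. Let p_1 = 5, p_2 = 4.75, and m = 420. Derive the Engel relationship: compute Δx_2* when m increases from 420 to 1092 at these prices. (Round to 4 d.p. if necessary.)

This is Cobb-Douglas in (x_1−20, x_2−4): tangency gives 0.25·p_2·(x_2−4) = 0.5·p_1·(x_1−20).
After buying the subsistence bundle (20, 4), a share 1/3 of the remaining income goes to x_1: x_1* = 20 + 1/3·(m − 20p_1 − 4p_2)/p_1.
Discretionary income = 420 − 20·5 − 4·4.75 = 301; x_2* = 4 + 2/3·301/4.75 = 46.2456.
At m' = 1092: x_2* = 140.5614. Change: 140.5614 − 46.2456 = 94.3158.

Δx_2* = 94.3158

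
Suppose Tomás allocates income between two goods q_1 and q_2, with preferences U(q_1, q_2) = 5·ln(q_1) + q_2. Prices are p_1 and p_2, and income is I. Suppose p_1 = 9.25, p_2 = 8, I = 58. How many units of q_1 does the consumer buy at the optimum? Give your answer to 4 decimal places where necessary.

So q_1*(p_1,p_2) = 5·p_2/p_1, independent of income; and q_2* = (I − 5·p_2)/p_2.
At the given prices: q_1* = 5·8/9.25 = 4.3243.

q_1* = 4.3243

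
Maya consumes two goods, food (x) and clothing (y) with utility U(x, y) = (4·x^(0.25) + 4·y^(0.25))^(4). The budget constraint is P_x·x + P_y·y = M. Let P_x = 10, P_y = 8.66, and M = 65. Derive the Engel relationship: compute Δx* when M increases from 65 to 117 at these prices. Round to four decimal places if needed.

Δx* = 2.5377

From the CES first-order condition, (y/x)^(0.75) = P_x/P_y.
Solve for the ratio: y/x = [P_x/P_y]^(4/3).
Substitute y = (y/x)·x into the budget: x* = M/(P_x + P_y·(y/x)).
Numerically y/x = 1.211461, so x* = 65/(10 + 8.66·1.211461) = 3.1721.
At M' = 117: x* = 5.7098. Change: 5.7098 − 3.1721 = 2.5377.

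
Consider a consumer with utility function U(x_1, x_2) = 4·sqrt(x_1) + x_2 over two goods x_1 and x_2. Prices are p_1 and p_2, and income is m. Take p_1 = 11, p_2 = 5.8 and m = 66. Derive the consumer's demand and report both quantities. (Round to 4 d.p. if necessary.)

Plugging in: x_1* = (2·5.8/11)² = 1.1121, x_2* = 9.2702.

x_1* = 1.1121, x_2* = 9.2702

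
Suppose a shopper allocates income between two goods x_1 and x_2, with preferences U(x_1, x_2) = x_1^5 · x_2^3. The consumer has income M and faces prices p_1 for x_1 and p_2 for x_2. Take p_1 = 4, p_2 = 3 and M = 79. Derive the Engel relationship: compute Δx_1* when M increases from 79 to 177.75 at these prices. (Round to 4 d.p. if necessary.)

At p_1=4, p_2=3, M=79: x_1* = 0.625·79/4 = 12.3438.
At M' = 177.75: x_1* = 27.7734. Change: 27.7734 − 12.3438 = 15.4297.

Δx_1* = 15.4297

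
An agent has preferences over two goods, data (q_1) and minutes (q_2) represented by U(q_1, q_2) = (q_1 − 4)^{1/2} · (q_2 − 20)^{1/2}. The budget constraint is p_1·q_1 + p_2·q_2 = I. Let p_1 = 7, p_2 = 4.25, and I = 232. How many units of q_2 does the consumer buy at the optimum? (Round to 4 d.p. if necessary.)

q_2* = 34

This is Cobb-Douglas in (q_1−4, q_2−20): tangency gives 0.5·p_2·(q_2−20) = 0.5·p_1·(q_1−4).
Substituting into the budget: q_1* = 4 + 0.5·(I − 4·p_1 − 20·p_2)/p_1, and q_2* = 20 + 0.5·(…)/p_2.
Discretionary income = 232 − 4·7 − 20·4.25 = 119; q_2* = 20 + 0.5·119/4.25 = 34.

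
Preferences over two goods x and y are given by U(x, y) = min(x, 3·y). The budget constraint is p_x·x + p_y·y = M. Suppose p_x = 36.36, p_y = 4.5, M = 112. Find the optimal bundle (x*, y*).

With perfect complements, no substitution: consume in ratio x:y = 3:1.
Budget: p_x·x + p_y·(1/3)·x = M, so (3·p_x + p_y)·x = 3·M.
Demand: x*(p_x,p_y,M) = 3·M/(3·p_x + p_y), y* = M/(3·p_x + p_y).
Here 3·36.36 + 4.5 = 113.58, giving x* = 2.9583 and y* = 0.9861.

x* = 2.9583, y* = 0.9861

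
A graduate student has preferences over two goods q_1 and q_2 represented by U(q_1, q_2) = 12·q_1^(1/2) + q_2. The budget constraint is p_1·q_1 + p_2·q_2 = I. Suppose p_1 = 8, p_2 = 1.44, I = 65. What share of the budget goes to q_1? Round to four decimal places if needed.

Set MRS = p_1/p_2: 6·q_1^(−1/2) = p_1/p_2.
Thus q_1* = (6·p_2/p_1)² — independent of I — with the rest of income spent on q_2.
Plugging in: q_1* = (6·1.44/8)² = 1.1664, q_2* = 38.6589.
Expenditure on q_1: 8·1.1664 = 9.3312; share = 0.1436.

share on q_1 = 0.1436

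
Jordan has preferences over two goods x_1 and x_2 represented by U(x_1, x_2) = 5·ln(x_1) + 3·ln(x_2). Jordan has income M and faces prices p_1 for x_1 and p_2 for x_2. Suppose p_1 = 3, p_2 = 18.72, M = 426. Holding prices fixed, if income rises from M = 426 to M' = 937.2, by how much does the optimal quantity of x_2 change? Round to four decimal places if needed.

Demand: x_1*(p_1,p_2,M) = 0.625·M/p_1 and x_2* = 0.375·M/p_2.
At p_1=3, p_2=18.72, M=426: x_2* = 0.375·426/18.72 = 8.5337.
At M' = 937.2: x_2* = 18.774. Change: 18.774 − 8.5337 = 10.2404.

Δx_2* = 10.2404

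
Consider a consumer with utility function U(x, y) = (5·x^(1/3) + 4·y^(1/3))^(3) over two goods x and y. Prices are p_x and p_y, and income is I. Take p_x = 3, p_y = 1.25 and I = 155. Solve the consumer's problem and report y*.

y* = 65.1908

MRS = MU_x/MU_y = (5/4)·(y/x)^(2/3). Set equal to p_x/p_y.
Hence y/x = ((4/5)·p_x/p_y)^(1/(2/3)), i.e. raised to the 1.5 power.
Substitute y = (y/x)·x into the budget: x* = I/(p_x + p_y·(y/x)).
Numerically y/x = 2.66043, so x* = 155/(3 + 1.25·2.66043) = 24.5038 and y* = 2.66043·24.5038 = 65.1908.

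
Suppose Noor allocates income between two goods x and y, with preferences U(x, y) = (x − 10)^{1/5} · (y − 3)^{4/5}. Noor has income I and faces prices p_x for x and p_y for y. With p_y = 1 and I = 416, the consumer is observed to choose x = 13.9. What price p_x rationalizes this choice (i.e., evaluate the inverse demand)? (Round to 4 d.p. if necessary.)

This is Cobb-Douglas in (x−10, y−3): tangency gives 0.2·p_y·(y−3) = 0.8·p_x·(x−10).
Substituting into the budget: x* = 10 + 0.2·(I − 10·p_x − 3·p_y)/p_x, and y* = 3 + 0.8·(…)/p_y.
Set x* = 13.9 in the demand function and solve for p_x: p_x = 14.

p_x = 14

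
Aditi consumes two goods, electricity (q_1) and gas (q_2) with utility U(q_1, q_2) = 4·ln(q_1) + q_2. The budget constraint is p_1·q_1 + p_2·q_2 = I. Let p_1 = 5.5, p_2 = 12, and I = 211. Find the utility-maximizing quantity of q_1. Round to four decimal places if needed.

So q_1*(p_1,p_2) = 4·p_2/p_1, independent of income; and q_2* = (I − 4·p_2)/p_2.
At the given prices: q_1* = 4·12/5.5 = 8.7273.

q_1* = 8.7273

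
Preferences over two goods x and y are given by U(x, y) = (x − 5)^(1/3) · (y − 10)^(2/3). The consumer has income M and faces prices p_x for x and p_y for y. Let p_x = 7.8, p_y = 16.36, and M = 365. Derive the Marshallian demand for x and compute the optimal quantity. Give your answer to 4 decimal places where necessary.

Let x' = x−5, y' = y−10. MRS = (1/2)·y'/x' = p_x/p_y.
Substituting into the budget: x* = 5 + 1/3·(M − 5·p_x − 10·p_y)/p_x, and y* = 10 + 2/3·(…)/p_y.
Discretionary income = 365 − 5·7.8 − 10·16.36 = 162.4; x* = 5 + 1/3·162.4/7.8 = 11.9402.

x* = 11.9402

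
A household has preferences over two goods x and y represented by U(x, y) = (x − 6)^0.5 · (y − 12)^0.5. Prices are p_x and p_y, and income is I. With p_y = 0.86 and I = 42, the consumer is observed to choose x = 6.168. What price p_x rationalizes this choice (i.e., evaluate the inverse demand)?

This is Cobb-Douglas in (x−6, y−12): tangency gives 0.5·p_y·(y−12) = 0.5·p_x·(x−6).
After buying the subsistence bundle (6, 12), a share 0.5 of the remaining income goes to x: x* = 6 + 0.5·(I − 6p_x − 12p_y)/p_x.
Set x* = 6.168 in the demand function and solve for p_x: p_x = 5.

p_x = 5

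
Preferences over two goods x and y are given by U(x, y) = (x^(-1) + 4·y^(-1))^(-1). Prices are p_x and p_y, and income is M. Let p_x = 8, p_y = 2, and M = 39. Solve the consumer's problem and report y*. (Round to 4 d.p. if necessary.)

MU_x ∝ x^(-2), MU_y ∝ 4·y^(-2), so MRS = (1/4)·(y/x)^(2) = p_x/p_y.
Hence y/x = (4·p_x/p_y)^(1/(2)), i.e. raised to the 0.5 power.
Substitute y = (y/x)·x into the budget: x* = M/(p_x + p_y·(y/x)).
Numerically y/x = 4, so x* = 39/(8 + 2·4) = 2.4375 and y* = 4·2.4375 = 9.75.

y* = 9.75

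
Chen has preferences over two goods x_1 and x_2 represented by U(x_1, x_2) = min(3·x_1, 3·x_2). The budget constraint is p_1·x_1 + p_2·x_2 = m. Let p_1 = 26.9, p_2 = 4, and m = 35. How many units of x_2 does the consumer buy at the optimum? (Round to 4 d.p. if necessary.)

Here 3·26.9 + 3·4 = 92.7, giving x_2* = 1.1327.

x_2* = 1.1327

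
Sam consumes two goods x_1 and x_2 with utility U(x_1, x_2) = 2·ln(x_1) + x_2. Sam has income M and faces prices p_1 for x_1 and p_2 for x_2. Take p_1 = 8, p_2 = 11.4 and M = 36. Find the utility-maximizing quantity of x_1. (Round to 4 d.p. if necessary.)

x_1* = 2.85

MU_x_1 = 2/x_1, MU_x_2 = 1. Tangency: 2/x_1 = p_1/p_2.
So x_1*(p_1,p_2) = 2·p_2/p_1, independent of income; and x_2* = (M − 2·p_2)/p_2.
At the given prices: x_1* = 2·11.4/8 = 2.85.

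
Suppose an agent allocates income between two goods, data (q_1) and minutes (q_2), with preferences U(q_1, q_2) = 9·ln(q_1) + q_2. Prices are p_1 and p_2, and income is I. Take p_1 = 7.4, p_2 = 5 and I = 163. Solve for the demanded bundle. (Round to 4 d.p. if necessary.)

Set MRS = p_1/p_2: (9/q_1)/1 = p_1/p_2.
So q_1*(p_1,p_2) = 9·p_2/p_1, independent of income; and q_2* = (I − 9·p_2)/p_2.
At the given prices: q_1* = 9·5/7.4 = 6.0811, and q_2* = 23.6.

q_1* = 6.0811, q_2* = 23.6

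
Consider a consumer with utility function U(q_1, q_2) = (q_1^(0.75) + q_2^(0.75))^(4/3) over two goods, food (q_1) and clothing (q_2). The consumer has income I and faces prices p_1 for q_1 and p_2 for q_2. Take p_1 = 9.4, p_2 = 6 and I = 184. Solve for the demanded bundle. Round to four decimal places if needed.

MU_q_1 ∝ q_1^(-0.25), MU_q_2 ∝ q_2^(-0.25), so MRS = (q_2/q_1)^(0.25) = p_1/p_2.
Solve for the ratio: q_2/q_1 = [p_1/p_2]^(4).
Substitute q_2 = (q_2/q_1)·q_1 into the budget: q_1* = I/(p_1 + p_2·(q_2/q_1)).
Numerically q_2/q_1 = 6.024298, so q_1* = 184/(9.4 + 6·6.024298) = 4.0399 and q_2* = 6.024298·4.0399 = 24.3375.

q_1* = 4.0399, q_2* = 24.3375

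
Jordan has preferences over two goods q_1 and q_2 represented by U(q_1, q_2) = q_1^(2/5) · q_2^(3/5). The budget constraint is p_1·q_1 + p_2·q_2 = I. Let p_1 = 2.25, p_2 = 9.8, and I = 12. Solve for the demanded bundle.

At p_1=2.25, p_2=9.8, I=12: q_1* = 0.4·12/2.25 = 2.1333, q_2* = 0.7347.

q_1* = 2.1333, q_2* = 0.7347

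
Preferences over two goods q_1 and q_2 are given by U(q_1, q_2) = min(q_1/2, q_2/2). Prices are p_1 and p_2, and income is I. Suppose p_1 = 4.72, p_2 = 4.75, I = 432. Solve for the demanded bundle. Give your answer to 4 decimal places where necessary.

q_1* = 45.6177, q_2* = 45.6177

Demand: q_1*(p_1,p_2,I) = 2·I/(2·p_1 + 2·p_2), q_2* = 2·I/(2·p_1 + 2·p_2).
Here 2·4.72 + 2·4.75 = 18.94, giving q_1* = 45.6177 and q_2* = 45.6177.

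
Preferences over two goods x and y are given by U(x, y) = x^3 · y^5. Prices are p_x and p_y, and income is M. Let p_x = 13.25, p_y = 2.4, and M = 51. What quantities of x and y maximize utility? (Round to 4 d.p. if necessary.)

x* = 1.4434, y* = 13.2812

Demand: x*(p_x,p_y,M) = 0.375·M/p_x and y* = 0.625·M/p_y.
At p_x=13.25, p_y=2.4, M=51: x* = 0.375·51/13.25 = 1.4434, y* = 13.2812.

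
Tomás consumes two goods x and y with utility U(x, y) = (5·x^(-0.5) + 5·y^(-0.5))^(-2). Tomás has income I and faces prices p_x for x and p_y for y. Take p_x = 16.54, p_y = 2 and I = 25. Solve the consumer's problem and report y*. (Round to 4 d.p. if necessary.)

MU_x ∝ 5·x^(-1.5), MU_y ∝ 5·y^(-1.5), so MRS = (y/x)^(1.5) = p_x/p_y.
Solve for the ratio: y/x = [p_x/p_y]^(2/3).
Substitute y = (y/x)·x into the budget: x* = I/(p_x + p_y·(y/x)).
Numerically y/x = 4.089501, so x* = 25/(16.54 + 2·4.089501) = 1.0114 and y* = 4.089501·1.0114 = 4.136.

y* = 4.136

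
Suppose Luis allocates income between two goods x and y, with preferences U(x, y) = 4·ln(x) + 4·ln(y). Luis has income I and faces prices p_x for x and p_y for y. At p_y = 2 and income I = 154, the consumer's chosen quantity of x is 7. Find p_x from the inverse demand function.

Tangency: MRS = y/x = p_x/p_y.
So 4·p_y·y = 4·p_x·x; combined with the budget, a share 0.5 of income goes to x.
Demand: x*(p_x,p_y,I) = 0.5·I/p_x and y* = 0.5·I/p_y.
Set x* = 7 in the demand function and solve for p_x: p_x = 11.

p_x = 11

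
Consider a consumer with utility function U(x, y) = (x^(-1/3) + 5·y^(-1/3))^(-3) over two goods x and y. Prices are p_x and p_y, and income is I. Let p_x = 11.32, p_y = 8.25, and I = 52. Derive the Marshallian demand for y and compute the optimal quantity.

MU_x ∝ x^(-4/3), MU_y ∝ 5·y^(-4/3), so MRS = (1/5)·(y/x)^(4/3) = p_x/p_y.
Hence y/x = (5·p_x/p_y)^(1/(4/3)), i.e. raised to the 0.75 power.
Substitute y = (y/x)·x into the budget: x* = I/(p_x + p_y·(y/x)).
Numerically y/x = 4.239082, so x* = 52/(11.32 + 8.25·4.239082) = 1.1233 and y* = 4.239082·1.1233 = 4.7617.

y* = 4.7617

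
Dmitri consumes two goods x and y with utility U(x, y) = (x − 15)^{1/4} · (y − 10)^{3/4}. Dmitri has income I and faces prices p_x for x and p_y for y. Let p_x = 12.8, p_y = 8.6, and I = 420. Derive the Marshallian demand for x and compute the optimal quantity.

x* = 17.7734

This is Cobb-Douglas in (x−15, y−10): tangency gives 0.25·p_y·(y−10) = 0.75·p_x·(x−15).
Substituting into the budget: x* = 15 + 0.25·(I − 15·p_x − 10·p_y)/p_x, and y* = 10 + 0.75·(…)/p_y.
Discretionary income = 420 − 15·12.8 − 10·8.6 = 142; x* = 15 + 0.25·142/12.8 = 17.7734.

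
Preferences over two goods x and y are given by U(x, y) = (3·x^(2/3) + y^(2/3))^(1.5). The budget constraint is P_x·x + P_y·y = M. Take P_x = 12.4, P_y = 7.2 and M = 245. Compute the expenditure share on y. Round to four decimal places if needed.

share on y = 0.099

MU_x ∝ 3·x^(-1/3), MU_y ∝ y^(-1/3), so MRS = 3·(y/x)^(1/3) = P_x/P_y.
Solve for the ratio: y/x = [(1/3)·P_x/P_y]^(3).
With the ratio pinned down, the budget gives x* = M/(P_x + P_y·(y/x)) and y* = (y/x)·x*.
Numerically y/x = 0.189192, so x* = 245/(12.4 + 7.2·0.189192) = 17.8024 and y* = 0.189192·17.8024 = 3.3681.
Expenditure on y: 7.2·3.3681 = 24.2502; share = 0.099.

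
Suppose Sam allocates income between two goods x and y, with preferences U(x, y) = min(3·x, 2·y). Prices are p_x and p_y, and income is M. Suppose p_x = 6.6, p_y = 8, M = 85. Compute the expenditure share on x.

With perfect complements, no substitution: consume in ratio x:y = 2:3.
Budget: p_x·x + p_y·(3/2)·x = M, so (2·p_x + 3·p_y)·x = 2·M.
Demand: x*(p_x,p_y,M) = 2·M/(2·p_x + 3·p_y), y* = 3·M/(2·p_x + 3·p_y).
Here 2·6.6 + 3·8 = 37.2, giving x* = 4.5699 and y* = 6.8548.
Expenditure on x: 6.6·4.5699 = 30.1613; share = 0.3548.

share on x = 0.3548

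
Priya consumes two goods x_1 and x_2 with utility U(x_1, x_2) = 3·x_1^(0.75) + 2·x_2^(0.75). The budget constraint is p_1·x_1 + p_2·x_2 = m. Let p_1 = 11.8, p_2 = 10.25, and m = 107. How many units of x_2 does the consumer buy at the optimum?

x_2* = 2.4175

From the CES first-order condition, (3/2)·(x_2/x_1)^(0.25) = p_1/p_2.
Hence x_2/x_1 = ((2/3)·p_1/p_2)^(1/(0.25)), i.e. raised to the 4 power.
With the ratio pinned down, the budget gives x_1* = m/(p_1 + p_2·(x_2/x_1)) and x_2* = (x_2/x_1)·x_1*.
Numerically x_2/x_1 = 0.346951, so x_1* = 107/(11.8 + 10.25·0.346951) = 6.9679 and x_2* = 0.346951·6.9679 = 2.4175.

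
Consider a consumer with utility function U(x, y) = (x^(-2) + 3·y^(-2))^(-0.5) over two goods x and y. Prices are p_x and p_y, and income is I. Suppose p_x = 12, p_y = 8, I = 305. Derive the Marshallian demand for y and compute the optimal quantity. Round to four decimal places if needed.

MRS = MU_x/MU_y = (1/3)·(y/x)^(3). Set equal to p_x/p_y.
Hence y/x = (3·p_x/p_y)^(1/(3)), i.e. raised to the 1/3 power.
Substitute y = (y/x)·x into the budget: x* = I/(p_x + p_y·(y/x)).
Numerically y/x = 1.650964, so x* = 305/(12 + 8·1.650964) = 12.0995 and y* = 1.650964·12.0995 = 19.9758.

y* = 19.9758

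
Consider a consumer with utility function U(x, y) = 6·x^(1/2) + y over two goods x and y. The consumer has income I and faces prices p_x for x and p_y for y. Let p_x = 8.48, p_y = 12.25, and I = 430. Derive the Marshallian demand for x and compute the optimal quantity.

Solve: √x = 3·p_y/p_x, so x*(p_x,p_y) = (3·p_y/p_x)², and y* = (I − p_x·x*)/p_y.
Plugging in: x* = (3·12.25/8.48)² = 18.7812.

x* = 18.7812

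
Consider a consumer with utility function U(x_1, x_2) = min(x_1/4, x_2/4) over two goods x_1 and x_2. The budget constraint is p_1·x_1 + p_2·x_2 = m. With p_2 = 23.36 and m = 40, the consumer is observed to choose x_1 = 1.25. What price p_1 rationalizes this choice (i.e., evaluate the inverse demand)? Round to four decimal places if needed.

Leontief preferences: the optimum is at the kink where x_1/4 = x_2/4, i.e. x_2 = x_1.
Budget: p_1·x_1 + p_2·x_1 = m, so (4·p_1 + 4·p_2)·x_1 = 4·m.
Demand: x_1*(p_1,p_2,m) = 4·m/(4·p_1 + 4·p_2), x_2* = 4·m/(4·p_1 + 4·p_2).
Set x_1* = 1.25 in the demand function and solve for p_1: p_1 = 8.64.

p_1 = 8.64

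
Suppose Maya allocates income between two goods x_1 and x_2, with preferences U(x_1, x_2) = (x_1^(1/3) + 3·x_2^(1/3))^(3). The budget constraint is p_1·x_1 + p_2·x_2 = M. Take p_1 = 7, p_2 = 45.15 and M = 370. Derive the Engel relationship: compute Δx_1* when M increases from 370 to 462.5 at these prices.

MU_x_1 ∝ x_1^(-2/3), MU_x_2 ∝ 3·x_2^(-2/3), so MRS = (1/3)·(x_2/x_1)^(2/3) = p_1/p_2.
Solve for the ratio: x_2/x_1 = [3·p_1/p_2]^(1.5).
Substitute x_2 = (x_2/x_1)·x_1 into the budget: x_1* = M/(p_1 + p_2·(x_2/x_1)).
Numerically x_2/x_1 = 0.317207, so x_1* = 370/(7 + 45.15·0.317207) = 17.3531.
At M' = 462.5: x_1* = 21.6913. Change: 21.6913 − 17.3531 = 4.3383.

Δx_1* = 4.3383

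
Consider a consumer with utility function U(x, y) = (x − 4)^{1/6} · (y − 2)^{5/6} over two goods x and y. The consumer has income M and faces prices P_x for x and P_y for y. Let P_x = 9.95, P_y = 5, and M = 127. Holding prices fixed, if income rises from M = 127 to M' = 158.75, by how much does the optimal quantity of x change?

Discretionary income = 127 − 4·9.95 − 2·5 = 77.2; x* = 4 + 1/6·77.2/9.95 = 5.2931.
At M' = 158.75: x* = 5.825. Change: 5.825 − 5.2931 = 0.5318.

Δx* = 0.5318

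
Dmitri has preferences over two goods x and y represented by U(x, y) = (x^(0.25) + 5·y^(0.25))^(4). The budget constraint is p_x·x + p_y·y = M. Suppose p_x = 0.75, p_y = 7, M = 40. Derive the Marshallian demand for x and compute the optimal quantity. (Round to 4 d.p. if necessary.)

x* = 10.5385

From the CES first-order condition, (1/5)·(y/x)^(0.75) = p_x/p_y.
Hence y/x = (5·p_x/p_y)^(1/(0.75)), i.e. raised to the 4/3 power.
With the ratio pinned down, the budget gives x* = M/(p_x + p_y·(y/x)) and y* = (y/x)·x*.
Numerically y/x = 0.435089, so x* = 40/(0.75 + 7·0.435089) = 10.5385.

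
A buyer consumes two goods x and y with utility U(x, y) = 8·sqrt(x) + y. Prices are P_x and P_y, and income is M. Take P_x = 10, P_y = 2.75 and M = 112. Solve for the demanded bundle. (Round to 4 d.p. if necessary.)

MU_x = 4/√x, MU_y = 1. Tangency: 4/√x = P_x/P_y.
Solve: √x = 4·P_y/P_x, so x*(P_x,P_y) = (4·P_y/P_x)², and y* = (M − P_x·x*)/P_y.
Plugging in: x* = (4·2.75/10)² = 1.21, y* = 36.3273.

x* = 1.21, y* = 36.3273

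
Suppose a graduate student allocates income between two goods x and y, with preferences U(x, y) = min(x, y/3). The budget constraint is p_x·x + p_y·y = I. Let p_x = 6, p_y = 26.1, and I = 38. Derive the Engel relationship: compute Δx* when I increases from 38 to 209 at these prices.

Δx* = 2.0285

Leontief preferences: the optimum is at the kink where x/1 = y/3, i.e. y = 3·x.
Budget: p_x·x + p_y·3·x = I, so (p_x + 3·p_y)·x = I.
Demand: x*(p_x,p_y,I) = I/(p_x + 3·p_y), y* = 3·I/(p_x + 3·p_y).
Here 6 + 3·26.1 = 84.3, giving x* = 0.4508.
At I' = 209: x* = 2.4792. Change: 2.4792 − 0.4508 = 2.0285.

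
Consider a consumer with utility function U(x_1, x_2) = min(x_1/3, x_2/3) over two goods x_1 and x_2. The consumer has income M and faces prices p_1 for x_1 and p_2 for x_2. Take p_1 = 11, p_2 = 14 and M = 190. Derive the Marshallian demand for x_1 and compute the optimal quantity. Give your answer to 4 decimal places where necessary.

x_1* = 7.6

Demand: x_1*(p_1,p_2,M) = 3·M/(3·p_1 + 3·p_2), x_2* = 3·M/(3·p_1 + 3·p_2).
Here 3·11 + 3·14 = 75, giving x_1* = 7.6.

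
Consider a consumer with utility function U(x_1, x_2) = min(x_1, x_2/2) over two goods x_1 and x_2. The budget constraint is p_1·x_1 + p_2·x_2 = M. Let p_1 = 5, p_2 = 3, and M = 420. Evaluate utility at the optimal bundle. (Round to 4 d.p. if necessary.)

Demand: x_1*(p_1,p_2,M) = M/(p_1 + 2·p_2), x_2* = 2·M/(p_1 + 2·p_2).
Here 5 + 2·3 = 11, giving x_1* = 38.1818 and x_2* = 76.3636.
Utility at the optimum: U(38.1818, 76.3636) = 38.1818.

V = 38.1818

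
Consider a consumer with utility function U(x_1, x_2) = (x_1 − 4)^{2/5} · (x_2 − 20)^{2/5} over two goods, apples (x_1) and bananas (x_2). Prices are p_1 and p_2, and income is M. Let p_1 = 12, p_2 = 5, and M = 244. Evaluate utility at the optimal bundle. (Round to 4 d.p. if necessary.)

V = 4.3026

MRS = (x_2−20)/(x_1−4). Tangency with p_1/p_2 gives x_2−20 = (p_1/p_2)·(x_1−4).
Substituting into the budget: x_1* = 4 + 0.5·(M − 4·p_1 − 20·p_2)/p_1, and x_2* = 20 + 0.5·(…)/p_2.
Discretionary income = 244 − 4·12 − 20·5 = 96; x_1* = 4 + 0.5·96/12 = 8; x_2* = 20 + 0.5·96/5 = 29.6.
Utility at the optimum: U(8, 29.6) = 4.3026.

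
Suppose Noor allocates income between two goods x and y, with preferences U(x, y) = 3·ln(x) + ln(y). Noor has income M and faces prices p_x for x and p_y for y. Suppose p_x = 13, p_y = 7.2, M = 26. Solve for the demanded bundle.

x* = 1.5, y* = 0.9028

MU_x/MU_y = (3·y)/(x); tangency sets this equal to p_x/p_y.
So 3·p_y·y = p_x·x; combined with the budget, a share 0.75 of income goes to x.
Demand: x*(p_x,p_y,M) = 0.75·M/p_x and y* = 0.25·M/p_y.
At p_x=13, p_y=7.2, M=26: x* = 0.75·26/13 = 1.5, y* = 0.9028.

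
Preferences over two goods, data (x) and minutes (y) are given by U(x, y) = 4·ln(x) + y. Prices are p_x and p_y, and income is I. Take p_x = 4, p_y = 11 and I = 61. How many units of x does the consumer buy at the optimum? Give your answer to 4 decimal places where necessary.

So x*(p_x,p_y) = 4·p_y/p_x, independent of income; and y* = (I − 4·p_y)/p_y.
At the given prices: x* = 4·11/4 = 11.

x* = 11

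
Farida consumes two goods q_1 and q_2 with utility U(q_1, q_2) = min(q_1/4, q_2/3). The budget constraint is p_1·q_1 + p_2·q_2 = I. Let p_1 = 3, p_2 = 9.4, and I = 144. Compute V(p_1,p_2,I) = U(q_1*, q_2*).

V = 3.5821

Here 4·3 + 3·9.4 = 40.2, giving q_1* = 14.3284 and q_2* = 10.7463.
Utility at the optimum: U(14.3284, 10.7463) = 3.5821.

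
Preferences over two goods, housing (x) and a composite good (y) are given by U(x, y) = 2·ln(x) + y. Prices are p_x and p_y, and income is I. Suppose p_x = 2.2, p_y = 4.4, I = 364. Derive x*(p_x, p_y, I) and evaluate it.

x* = 4

So x*(p_x,p_y) = 2·p_y/p_x, independent of income; and y* = (I − 2·p_y)/p_y.
At the given prices: x* = 2·4.4/2.2 = 4.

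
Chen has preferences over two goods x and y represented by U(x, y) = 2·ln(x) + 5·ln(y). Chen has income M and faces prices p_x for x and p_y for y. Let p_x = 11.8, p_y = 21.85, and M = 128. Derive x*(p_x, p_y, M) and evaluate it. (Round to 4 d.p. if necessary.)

The MRS is (2/5)·y/x. Set MRS = p_x/p_y.
So 2·p_y·y = 5·p_x·x; combined with the budget, a share 2/7 of income goes to x.
Demand: x*(p_x,p_y,M) = 2/7·M/p_x and y* = 5/7·M/p_y.
At p_x=11.8, p_y=21.85, M=128: x* = 2/7·128/11.8 = 3.0993.

x* = 3.0993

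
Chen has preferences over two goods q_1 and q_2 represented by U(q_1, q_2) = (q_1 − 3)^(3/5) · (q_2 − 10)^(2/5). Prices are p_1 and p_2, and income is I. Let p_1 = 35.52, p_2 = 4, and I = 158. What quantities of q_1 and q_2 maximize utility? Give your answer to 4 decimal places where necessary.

This is Cobb-Douglas in (q_1−3, q_2−10): tangency gives 0.6·p_2·(q_2−10) = 0.4·p_1·(q_1−3).
Substituting into the budget: q_1* = 3 + 0.6·(I − 3·p_1 − 10·p_2)/p_1, and q_2* = 10 + 0.4·(…)/p_2.
Discretionary income = 158 − 3·35.52 − 10·4 = 11.44; q_1* = 3 + 0.6·11.44/35.52 = 3.1932; q_2* = 10 + 0.4·11.44/4 = 11.144.

q_1* = 3.1932, q_2* = 11.144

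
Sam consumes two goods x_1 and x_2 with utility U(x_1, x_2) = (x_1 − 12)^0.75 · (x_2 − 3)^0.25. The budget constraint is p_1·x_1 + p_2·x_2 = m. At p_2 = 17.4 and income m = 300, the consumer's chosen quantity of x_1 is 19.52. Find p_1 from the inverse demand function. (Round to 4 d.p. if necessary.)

p_1 = 11.25

This is Cobb-Douglas in (x_1−12, x_2−3): tangency gives 0.75·p_2·(x_2−3) = 0.25·p_1·(x_1−12).
Substituting into the budget: x_1* = 12 + 0.75·(m − 12·p_1 − 3·p_2)/p_1, and x_2* = 3 + 0.25·(…)/p_2.
Set x_1* = 19.52 in the demand function and solve for p_1: p_1 = 11.25.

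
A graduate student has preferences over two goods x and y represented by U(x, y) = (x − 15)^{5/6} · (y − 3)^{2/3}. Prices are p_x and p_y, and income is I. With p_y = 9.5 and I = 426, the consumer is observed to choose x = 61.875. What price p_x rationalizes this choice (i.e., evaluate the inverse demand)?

This is Cobb-Douglas in (x−15, y−3): tangency gives 5/6·p_y·(y−3) = 2/3·p_x·(x−15).
After buying the subsistence bundle (15, 3), a share 5/9 of the remaining income goes to x: x* = 15 + 5/9·(I − 15p_x − 3p_y)/p_x.
Set x* = 61.875 in the demand function and solve for p_x: p_x = 4.

p_x = 4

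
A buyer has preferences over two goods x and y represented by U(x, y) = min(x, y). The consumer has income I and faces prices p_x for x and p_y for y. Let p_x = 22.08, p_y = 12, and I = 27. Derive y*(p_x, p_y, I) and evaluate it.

y* = 0.7923

With perfect complements, no substitution: consume in ratio x:y = 1:1.
Budget: p_x·x + p_y·x = I, so (p_x + p_y)·x = I.
Demand: x*(p_x,p_y,I) = I/(p_x + p_y), y* = I/(p_x + p_y).
Here 22.08 + 12 = 34.08, giving y* = 0.7923.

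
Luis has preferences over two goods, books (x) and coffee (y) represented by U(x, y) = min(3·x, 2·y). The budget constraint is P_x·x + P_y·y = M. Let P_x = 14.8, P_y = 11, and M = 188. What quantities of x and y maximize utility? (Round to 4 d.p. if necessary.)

x* = 6.0064, y* = 9.0096

With perfect complements, no substitution: consume in ratio x:y = 2:3.
Budget: P_x·x + P_y·(3/2)·x = M, so (2·P_x + 3·P_y)·x = 2·M.
Demand: x*(P_x,P_y,M) = 2·M/(2·P_x + 3·P_y), y* = 3·M/(2·P_x + 3·P_y).
Here 2·14.8 + 3·11 = 62.6, giving x* = 6.0064 and y* = 9.0096.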